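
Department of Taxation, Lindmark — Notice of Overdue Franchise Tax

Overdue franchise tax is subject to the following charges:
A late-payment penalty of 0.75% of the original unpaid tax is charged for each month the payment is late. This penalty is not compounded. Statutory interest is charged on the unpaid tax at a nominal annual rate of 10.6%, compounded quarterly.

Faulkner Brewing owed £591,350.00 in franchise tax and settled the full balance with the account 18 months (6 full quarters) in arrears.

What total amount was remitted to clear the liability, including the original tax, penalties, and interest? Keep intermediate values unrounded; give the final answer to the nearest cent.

£771,660.55

Late-payment penalty: 18 × 0.75% × £591,350.00 = £79,832.25
Interest (10.6%/yr ÷ 4 = 2.65%/quarter): £591,350.00 × ((1 + 0.0265)^6 − 1) = £100,478.3001…
Total = £591,350.00 + £79,832.2500 + £100,478.3001… = £771,660.55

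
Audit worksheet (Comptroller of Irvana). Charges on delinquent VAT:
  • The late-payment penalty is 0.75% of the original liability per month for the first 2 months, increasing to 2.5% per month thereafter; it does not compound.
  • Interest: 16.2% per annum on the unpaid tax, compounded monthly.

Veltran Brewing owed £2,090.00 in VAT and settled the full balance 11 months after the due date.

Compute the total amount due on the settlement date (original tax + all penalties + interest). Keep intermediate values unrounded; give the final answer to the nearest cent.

Penalty, months 1–2: 2 × 0.75% × £2,090.00 = £31.35
Penalty, months 3–11: 9 × 2.5% × £2,090.00 = £470.25
Interest (16.2%/yr ÷ 12 = 1.35%/month): £2,090.00 × ((1 + 0.0135)^11 − 1) = £332.1864…
Total = £2,090.00 + £501.6000 + £332.1864… = £2,923.79

£2,923.79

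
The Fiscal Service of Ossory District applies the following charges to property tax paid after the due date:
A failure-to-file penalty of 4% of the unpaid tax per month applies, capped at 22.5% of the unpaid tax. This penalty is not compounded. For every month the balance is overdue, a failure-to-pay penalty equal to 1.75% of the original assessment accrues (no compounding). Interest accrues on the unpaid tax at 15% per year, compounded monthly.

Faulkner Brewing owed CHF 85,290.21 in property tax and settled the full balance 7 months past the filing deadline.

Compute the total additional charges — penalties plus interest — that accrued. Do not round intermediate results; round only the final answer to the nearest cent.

CHF 37,387.00

Failure-to-file: 7 × 4% × CHF 85,290.21 = CHF 23,881.26…, capped at 22.5% × CHF 85,290.21 = CHF 19,190.30…
Failure-to-pay penalty = 1.75% × CHF 85,290.21 × 7 mo = CHF 10,448.05…
Interest (15%/yr ÷ 12 = 1.25%/month): CHF 85,290.21 × ((1 + 0.0125)^7 − 1) = CHF 7,748.6557…
Penalties + interest = CHF 29,638.3480… + CHF 7,748.6557… = CHF 37,387.00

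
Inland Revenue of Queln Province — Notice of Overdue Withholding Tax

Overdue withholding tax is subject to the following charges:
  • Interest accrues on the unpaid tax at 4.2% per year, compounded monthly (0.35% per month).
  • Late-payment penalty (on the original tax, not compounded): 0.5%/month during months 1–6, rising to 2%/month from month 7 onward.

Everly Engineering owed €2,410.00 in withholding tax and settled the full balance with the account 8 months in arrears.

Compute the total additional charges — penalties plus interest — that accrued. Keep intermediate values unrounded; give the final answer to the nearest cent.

€237.01

Penalty, months 1–6: 6 × 0.5% × €2,410.00 = €72.30
Penalty, months 7–8: 2 × 2% × €2,410.00 = €96.40
Interest: €2,410.00 × ((1 + 0.0035)^8 − 1) = €2,410.00 × 0.0283454… = €68.3124…
Penalties + interest = €168.7000 + €68.3124… = €237.01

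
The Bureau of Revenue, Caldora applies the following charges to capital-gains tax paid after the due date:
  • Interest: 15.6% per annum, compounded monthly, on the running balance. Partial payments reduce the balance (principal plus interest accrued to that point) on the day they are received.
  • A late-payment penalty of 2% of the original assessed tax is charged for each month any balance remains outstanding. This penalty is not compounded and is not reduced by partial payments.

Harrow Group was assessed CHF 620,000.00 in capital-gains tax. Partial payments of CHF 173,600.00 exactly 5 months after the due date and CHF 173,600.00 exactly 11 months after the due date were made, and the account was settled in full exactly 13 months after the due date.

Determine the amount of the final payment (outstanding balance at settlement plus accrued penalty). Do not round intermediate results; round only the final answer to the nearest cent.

CHF 523,914.85

Monthly rate = 15.6% ÷ 12 = 1.3%
Balance at month 5: CHF 620,000.0000 × (1 + 0.013)^5 = CHF 661,361.5102…
After CHF 173,600.00 payment: CHF 661,361.5102… − CHF 173,600.00 = CHF 487,761.5102…
Balance at month 11: CHF 487,761.5102… × (1 + 0.013)^6 = CHF 527,065.0257…
After CHF 173,600.00 payment: CHF 527,065.0257… − CHF 173,600.00 = CHF 353,465.0257…
Balance at month 13: CHF 353,465.0257… × (1 + 0.013)^2 = CHF 362,714.8519…
Penalty: 13 × 2% × CHF 620,000.00 = CHF 161,200.00
Final settlement = outstanding balance + penalty = CHF 362,714.8519… + CHF 161,200.00 = CHF 523,914.85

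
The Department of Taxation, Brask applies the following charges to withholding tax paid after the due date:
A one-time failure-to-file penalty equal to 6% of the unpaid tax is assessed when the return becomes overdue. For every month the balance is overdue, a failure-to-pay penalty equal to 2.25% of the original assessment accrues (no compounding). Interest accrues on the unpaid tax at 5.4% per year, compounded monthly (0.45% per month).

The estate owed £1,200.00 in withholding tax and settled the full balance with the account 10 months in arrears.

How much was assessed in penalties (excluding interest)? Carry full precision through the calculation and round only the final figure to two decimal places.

Failure-to-file penalty: 6% × £1,200.00 = £72.00
Failure-to-pay penalty = 2.25% × £1,200.00 × 10 mo = £270.00
Total penalty = £72.00 + £270.00 = £342.00

£342.00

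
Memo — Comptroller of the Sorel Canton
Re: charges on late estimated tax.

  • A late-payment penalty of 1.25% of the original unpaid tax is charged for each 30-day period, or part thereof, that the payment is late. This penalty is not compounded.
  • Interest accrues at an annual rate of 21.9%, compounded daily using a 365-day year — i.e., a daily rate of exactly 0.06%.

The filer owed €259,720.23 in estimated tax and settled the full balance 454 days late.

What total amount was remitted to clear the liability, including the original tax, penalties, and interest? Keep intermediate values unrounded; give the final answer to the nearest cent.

€392,957.98

Penalty periods: ⌈454/30⌉ = 16; penalty = 16 × 1.25% × €259,720.23 = €51,944.05…
Interest: €259,720.23 × ((1 + 0.0006)^454 − 1) = €259,720.23 × 0.31300488… = €81,293.6997…
Total = €259,720.23 + €51,944.0460 + €81,293.6997… = €392,957.98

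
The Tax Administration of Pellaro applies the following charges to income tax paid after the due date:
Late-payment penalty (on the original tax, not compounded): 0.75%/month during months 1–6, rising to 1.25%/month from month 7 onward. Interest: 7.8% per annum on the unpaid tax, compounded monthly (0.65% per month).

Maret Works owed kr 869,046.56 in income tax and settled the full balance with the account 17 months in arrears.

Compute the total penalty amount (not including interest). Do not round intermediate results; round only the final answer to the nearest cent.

Penalty, months 1–6: 6 × 0.75% × kr 869,046.56 = kr 39,107.10…
Penalty, months 7–17: 11 × 1.25% × kr 869,046.56 = kr 119,493.90…
Total penalty = kr 39,107.10… + kr 119,493.90… = kr 158,601.00

kr 158,601.00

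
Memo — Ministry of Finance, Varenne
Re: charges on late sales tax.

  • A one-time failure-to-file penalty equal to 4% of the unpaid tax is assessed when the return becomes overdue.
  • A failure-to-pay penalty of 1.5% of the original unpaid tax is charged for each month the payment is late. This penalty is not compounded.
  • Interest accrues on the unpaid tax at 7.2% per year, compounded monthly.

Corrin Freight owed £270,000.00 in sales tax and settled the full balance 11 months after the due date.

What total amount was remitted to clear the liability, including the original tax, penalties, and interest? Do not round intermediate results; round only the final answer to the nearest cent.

Failure-to-file penalty: 4% × £270,000.00 = £10,800.00
Failure-to-pay penalty: 11 × 1.5% × £270,000.00 = £44,550.00
Interest (7.2%/yr ÷ 12 = 0.6%/month): £270,000.00 × ((1 + 0.006)^11 − 1) = £18,364.3392…
Total = £270,000.00 + £55,350.0000 + £18,364.3392… = £343,714.34

£343,714.34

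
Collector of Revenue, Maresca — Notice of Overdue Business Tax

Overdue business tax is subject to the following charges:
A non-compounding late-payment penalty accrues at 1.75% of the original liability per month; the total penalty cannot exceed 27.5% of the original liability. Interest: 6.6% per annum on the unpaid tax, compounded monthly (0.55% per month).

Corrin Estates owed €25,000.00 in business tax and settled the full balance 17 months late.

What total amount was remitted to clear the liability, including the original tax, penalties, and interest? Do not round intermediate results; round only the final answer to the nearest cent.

€34,318.23

Penalty (uncapped): 17 × 1.75% × €25,000.00 = €7,437.50; cap = 27.5% × €25,000.00 = €6,875.00 → penalty = €6,875.00
Interest: €25,000.00 × ((1 + 0.0055)^17 − 1) = €25,000.00 × 0.0977293… = €2,443.2336…
Total = €25,000.00 + €6,875.0000 + €2,443.2336… = €34,318.23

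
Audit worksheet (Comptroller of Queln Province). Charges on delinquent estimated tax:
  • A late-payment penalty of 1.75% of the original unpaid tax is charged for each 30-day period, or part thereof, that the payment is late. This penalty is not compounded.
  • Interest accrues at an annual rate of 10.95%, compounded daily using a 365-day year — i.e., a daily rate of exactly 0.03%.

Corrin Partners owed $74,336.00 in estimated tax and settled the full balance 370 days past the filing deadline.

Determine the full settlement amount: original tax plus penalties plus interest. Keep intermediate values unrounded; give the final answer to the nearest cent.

Penalty periods: ⌈370/30⌉ = 13; penalty = 13 × 1.75% × $74,336.00 = $16,911.44
Interest: $74,336.00 × ((1 + 0.0003)^370 − 1) = $74,336.00 × 0.11737631… = $8,725.2851…
Total = $74,336.00 + $16,911.4400 + $8,725.2851… = $99,972.73

$99,972.73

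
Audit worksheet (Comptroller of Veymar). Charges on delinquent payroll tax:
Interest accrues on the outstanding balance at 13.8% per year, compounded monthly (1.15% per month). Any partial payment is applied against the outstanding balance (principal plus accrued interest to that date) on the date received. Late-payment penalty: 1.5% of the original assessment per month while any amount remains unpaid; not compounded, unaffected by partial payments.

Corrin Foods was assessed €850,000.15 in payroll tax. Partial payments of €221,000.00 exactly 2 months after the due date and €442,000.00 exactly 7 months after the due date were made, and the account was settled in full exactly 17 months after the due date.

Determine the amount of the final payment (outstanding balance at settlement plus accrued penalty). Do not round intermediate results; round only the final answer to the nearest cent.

Balance at month 2: €850,000.1500 × (1 + 0.0115)^2 = €869,662.5660…
After €221,000.00 payment: €869,662.5660… − €221,000.00 = €648,662.5660…
Balance at month 7: €648,662.5660… × (1 + 0.0115)^5 = €686,828.4420…
After €442,000.00 payment: €686,828.4420… − €442,000.00 = €244,828.4420…
Balance at month 17: €244,828.4420… × (1 + 0.0115)^10 = €274,486.3422…
Penalty: 17 × 1.5% × €850,000.15 = €216,750.04…
Final settlement = outstanding balance + penalty = €274,486.3422… + €216,750.04… = €491,236.38

€491,236.38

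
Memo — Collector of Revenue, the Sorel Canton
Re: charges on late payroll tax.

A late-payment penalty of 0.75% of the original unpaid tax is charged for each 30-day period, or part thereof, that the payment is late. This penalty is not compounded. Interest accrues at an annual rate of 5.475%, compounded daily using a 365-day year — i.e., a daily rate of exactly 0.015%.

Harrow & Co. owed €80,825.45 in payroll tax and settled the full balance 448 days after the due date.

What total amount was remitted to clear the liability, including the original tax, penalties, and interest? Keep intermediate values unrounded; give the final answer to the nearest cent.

€95,536.00

Penalty periods: ⌈448/30⌉ = 15; penalty = 15 × 0.75% × €80,825.45 = €9,092.86…
Interest: €80,825.45 × ((1 + 0.00015)^448 − 1) = €80,825.45 × 0.06950397… = €5,617.6896…
Total = €80,825.45 + €9,092.8631… + €5,617.6896… = €95,536.00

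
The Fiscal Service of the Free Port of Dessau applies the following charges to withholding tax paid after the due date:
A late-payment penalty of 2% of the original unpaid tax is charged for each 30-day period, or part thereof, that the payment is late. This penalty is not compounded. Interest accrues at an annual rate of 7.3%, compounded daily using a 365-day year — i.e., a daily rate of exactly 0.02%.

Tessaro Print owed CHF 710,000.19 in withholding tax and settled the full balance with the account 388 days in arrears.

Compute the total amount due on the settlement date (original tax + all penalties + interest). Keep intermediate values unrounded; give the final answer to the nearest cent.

Penalty periods: ⌈388/30⌉ = 13; penalty = 13 × 2% × CHF 710,000.19 = CHF 184,600.05…
Interest: CHF 710,000.19 × ((1 + 0.0002)^388 − 1) = CHF 710,000.19 × 0.08068191… = CHF 57,284.1722…
Total = CHF 710,000.19 + CHF 184,600.0494 + CHF 57,284.1722… = CHF 951,884.41

CHF 951,884.41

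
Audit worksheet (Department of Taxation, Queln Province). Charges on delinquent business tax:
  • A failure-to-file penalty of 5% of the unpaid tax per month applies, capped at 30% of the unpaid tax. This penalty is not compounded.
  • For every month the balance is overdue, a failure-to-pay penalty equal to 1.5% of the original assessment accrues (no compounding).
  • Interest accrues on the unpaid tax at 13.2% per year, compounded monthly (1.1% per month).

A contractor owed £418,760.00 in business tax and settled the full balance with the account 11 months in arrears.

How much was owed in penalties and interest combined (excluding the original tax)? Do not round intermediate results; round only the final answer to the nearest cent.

£248,274.23

Failure-to-file: 11 × 5% × £418,760.00 = £230,318.00, capped at 30% × £418,760.00 = £125,628.00
Failure-to-pay penalty = 1.5% × £418,760.00 × 11 mo = £69,095.40
Interest: £418,760.00 × ((1 + 0.011)^11 − 1) = £418,760.00 × 0.1278795… = £53,550.8285…
Penalties + interest = £194,723.4000 + £53,550.8285… = £248,274.23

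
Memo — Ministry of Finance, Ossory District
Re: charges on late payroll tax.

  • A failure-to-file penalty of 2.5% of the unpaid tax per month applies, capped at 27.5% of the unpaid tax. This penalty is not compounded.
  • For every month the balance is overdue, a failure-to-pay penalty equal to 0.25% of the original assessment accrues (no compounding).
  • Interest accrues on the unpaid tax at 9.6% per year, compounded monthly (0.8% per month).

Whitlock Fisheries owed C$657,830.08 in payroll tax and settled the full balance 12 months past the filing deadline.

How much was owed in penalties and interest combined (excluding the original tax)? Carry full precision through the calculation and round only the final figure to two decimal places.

Failure-to-file: 12 × 2.5% × C$657,830.08 = C$197,349.02…, capped at 27.5% × C$657,830.08 = C$180,903.27…
Failure-to-pay penalty = 0.25% × C$657,830.08 × 12 mo = C$19,734.90…
Interest: C$657,830.08 × ((1 + 0.008)^12 − 1) = C$657,830.08 × 0.1003387… = C$66,005.8109…
Penalties + interest = C$200,638.1744 + C$66,005.8109… = C$266,643.99

C$266,643.99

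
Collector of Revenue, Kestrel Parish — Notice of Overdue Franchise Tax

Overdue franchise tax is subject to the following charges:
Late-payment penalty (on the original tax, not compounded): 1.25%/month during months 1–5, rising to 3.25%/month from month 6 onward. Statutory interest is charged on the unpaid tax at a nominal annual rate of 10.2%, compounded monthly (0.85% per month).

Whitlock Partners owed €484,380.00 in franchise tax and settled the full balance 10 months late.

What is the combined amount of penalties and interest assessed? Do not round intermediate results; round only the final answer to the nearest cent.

€151,768.87

Penalty, months 1–5: 5 × 1.25% × €484,380.00 = €30,273.75
Penalty, months 6–10: 5 × 3.25% × €484,380.00 = €78,711.75
Interest: €484,380.00 × ((1 + 0.0085)^10 − 1) = €484,380.00 × 0.0883261… = €42,783.3733…
Penalties + interest = €108,985.5000 + €42,783.3733… = €151,768.87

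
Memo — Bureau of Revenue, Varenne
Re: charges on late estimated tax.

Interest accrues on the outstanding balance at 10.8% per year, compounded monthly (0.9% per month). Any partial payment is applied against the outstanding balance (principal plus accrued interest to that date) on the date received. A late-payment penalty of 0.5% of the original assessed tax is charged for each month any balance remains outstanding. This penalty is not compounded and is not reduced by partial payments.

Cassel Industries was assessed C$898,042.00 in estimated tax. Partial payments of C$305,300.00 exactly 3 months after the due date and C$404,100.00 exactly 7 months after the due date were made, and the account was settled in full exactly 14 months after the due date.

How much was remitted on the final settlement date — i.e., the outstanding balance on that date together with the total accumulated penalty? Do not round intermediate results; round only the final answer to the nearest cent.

C$313,743.72

Balance at month 3: C$898,042.0000 × (1 + 0.009)^3 = C$922,508.0129…
After C$305,300.00 payment: C$922,508.0129… − C$305,300.00 = C$617,208.0129…
Balance at month 7: C$617,208.0129… × (1 + 0.009)^4 = C$639,729.2683…
After C$404,100.00 payment: C$639,729.2683… − C$404,100.00 = C$235,629.2683…
Balance at month 14: C$235,629.2683… × (1 + 0.009)^7 = C$250,880.7840…
Penalty: 14 × 0.5% × C$898,042.00 = C$62,862.94
Final settlement = outstanding balance + penalty = C$250,880.7840… + C$62,862.94 = C$313,743.72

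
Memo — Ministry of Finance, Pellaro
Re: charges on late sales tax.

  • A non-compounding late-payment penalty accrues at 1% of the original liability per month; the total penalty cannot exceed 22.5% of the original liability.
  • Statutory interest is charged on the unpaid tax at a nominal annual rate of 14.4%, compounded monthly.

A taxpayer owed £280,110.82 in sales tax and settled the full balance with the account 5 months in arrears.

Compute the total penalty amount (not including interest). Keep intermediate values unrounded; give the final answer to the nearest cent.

Penalty: 5 × 1% × £280,110.82 = £14,005.54… (below the 22.5% cap of £63,024.93…)

£14,005.54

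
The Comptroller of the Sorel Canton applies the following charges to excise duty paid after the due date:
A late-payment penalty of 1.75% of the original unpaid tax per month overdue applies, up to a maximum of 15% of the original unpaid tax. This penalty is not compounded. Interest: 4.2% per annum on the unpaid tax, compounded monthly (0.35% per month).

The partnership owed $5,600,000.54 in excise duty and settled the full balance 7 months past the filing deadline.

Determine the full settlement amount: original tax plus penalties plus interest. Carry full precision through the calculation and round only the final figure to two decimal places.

$6,424,649.65

Penalty: 7 × 1.75% × $5,600,000.54 = $686,000.07… (below the 15% cap of $840,000.08…)
Interest: $5,600,000.54 × ((1 + 0.0035)^7 − 1) = $5,600,000.54 × 0.0247588… = $138,649.0463…
Total = $5,600,000.54 + $686,000.0662… + $138,649.0463… = $6,424,649.65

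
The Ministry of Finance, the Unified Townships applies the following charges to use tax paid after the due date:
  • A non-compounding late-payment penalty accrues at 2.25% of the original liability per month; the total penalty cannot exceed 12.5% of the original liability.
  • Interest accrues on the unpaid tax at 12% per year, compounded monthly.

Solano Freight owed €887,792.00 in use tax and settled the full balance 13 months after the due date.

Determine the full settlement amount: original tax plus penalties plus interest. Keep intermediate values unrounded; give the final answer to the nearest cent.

Penalty (uncapped): 13 × 2.25% × €887,792.00 = €259,679.16; cap = 12.5% × €887,792.00 = €110,974.00 → penalty = €110,974.00
Interest (12%/yr ÷ 12 = 1%/month): €887,792.00 × ((1 + 0.01)^13 − 1) = €122,598.1096…
Total = €887,792.00 + €110,974.0000 + €122,598.1096… = €1,121,364.11

€1,121,364.11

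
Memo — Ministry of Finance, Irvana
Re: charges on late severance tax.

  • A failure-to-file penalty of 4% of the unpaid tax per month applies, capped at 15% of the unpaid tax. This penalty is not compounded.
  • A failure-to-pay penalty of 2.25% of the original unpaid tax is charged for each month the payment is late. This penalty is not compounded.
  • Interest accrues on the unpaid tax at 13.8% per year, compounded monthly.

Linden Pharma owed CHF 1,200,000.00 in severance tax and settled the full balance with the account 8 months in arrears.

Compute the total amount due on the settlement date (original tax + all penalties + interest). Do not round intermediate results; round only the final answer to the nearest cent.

CHF 1,710,947.29

Failure-to-file: 8 × 4% × CHF 1,200,000.00 = CHF 384,000.00, capped at 15% × CHF 1,200,000.00 = CHF 180,000.00
Failure-to-pay penalty: 8 × 2.25% × CHF 1,200,000.00 = CHF 216,000.00
Interest (13.8%/yr ÷ 12 = 1.15%/month): CHF 1,200,000.00 × ((1 + 0.0115)^8 − 1) = CHF 114,947.2856…
Total = CHF 1,200,000.00 + CHF 396,000.0000 + CHF 114,947.2856… = CHF 1,710,947.29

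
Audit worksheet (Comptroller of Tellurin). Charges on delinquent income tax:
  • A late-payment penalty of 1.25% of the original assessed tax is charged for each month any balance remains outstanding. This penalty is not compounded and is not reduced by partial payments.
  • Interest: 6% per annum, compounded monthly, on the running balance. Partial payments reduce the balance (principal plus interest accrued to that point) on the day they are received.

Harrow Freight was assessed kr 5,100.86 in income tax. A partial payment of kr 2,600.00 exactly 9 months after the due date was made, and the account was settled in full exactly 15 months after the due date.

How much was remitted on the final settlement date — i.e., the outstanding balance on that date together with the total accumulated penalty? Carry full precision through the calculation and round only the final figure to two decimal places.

Monthly rate = 6% ÷ 12 = 0.5%
Balance at month 9: kr 5,100.8600 × (1 + 0.005)^9 = kr 5,335.0434…
After kr 2,600.00 payment: kr 5,335.0434… − kr 2,600.00 = kr 2,735.0434…
Balance at month 15: kr 2,735.0434… × (1 + 0.005)^6 = kr 2,818.1272…
Penalty: 15 × 1.25% × kr 5,100.86 = kr 956.41…
Final settlement = outstanding balance + penalty = kr 2,818.1272… + kr 956.41… = kr 3,774.54

kr 3,774.54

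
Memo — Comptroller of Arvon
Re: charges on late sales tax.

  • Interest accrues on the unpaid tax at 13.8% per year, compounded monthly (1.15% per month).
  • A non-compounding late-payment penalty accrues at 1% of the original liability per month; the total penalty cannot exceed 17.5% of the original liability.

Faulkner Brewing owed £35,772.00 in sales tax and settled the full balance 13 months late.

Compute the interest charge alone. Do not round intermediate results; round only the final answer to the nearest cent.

£5,732.94

Interest: £35,772.00 × ((1 + 0.0115)^13 − 1) = £35,772.00 × 0.1602632… = £5,732.9366…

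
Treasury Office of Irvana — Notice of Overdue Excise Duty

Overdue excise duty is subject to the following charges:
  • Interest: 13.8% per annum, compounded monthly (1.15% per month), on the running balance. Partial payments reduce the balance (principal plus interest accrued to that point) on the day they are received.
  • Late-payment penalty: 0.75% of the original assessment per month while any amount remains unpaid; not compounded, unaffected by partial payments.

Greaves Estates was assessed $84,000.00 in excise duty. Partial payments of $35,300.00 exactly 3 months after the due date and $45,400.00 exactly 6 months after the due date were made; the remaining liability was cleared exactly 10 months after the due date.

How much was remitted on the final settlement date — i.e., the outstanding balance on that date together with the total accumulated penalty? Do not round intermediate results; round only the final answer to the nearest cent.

Balance at month 3: $84,000.0000 × (1 + 0.0115)^3 = $86,931.4548…
After $35,300.00 payment: $86,931.4548… − $35,300.00 = $51,631.4548…
Balance at month 6: $51,631.4548… × (1 + 0.0115)^3 = $53,433.3032…
After $45,400.00 payment: $53,433.3032… − $45,400.00 = $8,033.3032…
Balance at month 10: $8,033.3032… × (1 + 0.0115)^4 = $8,409.2586…
Penalty: 10 × 0.75% × $84,000.00 = $6,300.00
Final settlement = outstanding balance + penalty = $8,409.2586… + $6,300.00 = $14,709.26

$14,709.26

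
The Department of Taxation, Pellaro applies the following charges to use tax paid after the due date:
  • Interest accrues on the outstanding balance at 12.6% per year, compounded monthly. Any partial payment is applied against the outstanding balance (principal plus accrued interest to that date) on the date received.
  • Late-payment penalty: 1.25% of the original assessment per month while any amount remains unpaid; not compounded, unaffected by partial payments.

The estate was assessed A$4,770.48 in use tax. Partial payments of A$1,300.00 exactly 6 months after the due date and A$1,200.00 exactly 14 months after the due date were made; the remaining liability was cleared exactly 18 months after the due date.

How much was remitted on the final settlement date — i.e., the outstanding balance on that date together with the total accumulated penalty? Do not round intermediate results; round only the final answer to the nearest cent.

Monthly rate = 12.6% ÷ 12 = 1.05%
Balance at month 6: A$4,770.4800 × (1 + 0.0105)^6 = A$5,079.0207…
After A$1,300.00 payment: A$5,079.0207… − A$1,300.00 = A$3,779.0207…
Balance at month 14: A$3,779.0207… × (1 + 0.0105)^8 = A$4,108.3725…
After A$1,200.00 payment: A$4,108.3725… − A$1,200.00 = A$2,908.3725…
Balance at month 18: A$2,908.3725… × (1 + 0.0105)^4 = A$3,032.4616…
Penalty: 18 × 1.25% × A$4,770.48 = A$1,073.36…
Final settlement = outstanding balance + penalty = A$3,032.4616… + A$1,073.36… = A$4,105.82

A$4,105.82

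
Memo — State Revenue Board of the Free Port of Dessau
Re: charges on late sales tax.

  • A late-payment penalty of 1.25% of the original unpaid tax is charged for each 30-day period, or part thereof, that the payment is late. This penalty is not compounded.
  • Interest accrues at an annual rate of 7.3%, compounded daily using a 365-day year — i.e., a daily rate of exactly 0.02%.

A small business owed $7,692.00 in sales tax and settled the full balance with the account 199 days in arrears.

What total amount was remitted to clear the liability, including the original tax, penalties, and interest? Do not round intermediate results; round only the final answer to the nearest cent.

Penalty periods: ⌈199/30⌉ = 7; penalty = 7 × 1.25% × $7,692.00 = $673.05
Interest: $7,692.00 × ((1 + 0.0002)^199 − 1) = $7,692.00 × 0.04059849… = $312.2836…
Total = $7,692.00 + $673.0500 + $312.2836… = $8,677.33

$8,677.33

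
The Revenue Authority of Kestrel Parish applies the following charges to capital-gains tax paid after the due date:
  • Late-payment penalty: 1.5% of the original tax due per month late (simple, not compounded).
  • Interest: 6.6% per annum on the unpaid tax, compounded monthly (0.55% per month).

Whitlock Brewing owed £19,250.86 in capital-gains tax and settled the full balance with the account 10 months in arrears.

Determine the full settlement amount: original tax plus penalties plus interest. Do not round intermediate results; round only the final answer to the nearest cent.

Late-payment penalty: 10 × 1.5% × £19,250.86 = £2,887.63…
Interest: £19,250.86 × ((1 + 0.0055)^10 − 1) = £19,250.86 × 0.0563814… = £1,085.3906…
Total = £19,250.86 + £2,887.6290 + £1,085.3906… = £23,223.88

£23,223.88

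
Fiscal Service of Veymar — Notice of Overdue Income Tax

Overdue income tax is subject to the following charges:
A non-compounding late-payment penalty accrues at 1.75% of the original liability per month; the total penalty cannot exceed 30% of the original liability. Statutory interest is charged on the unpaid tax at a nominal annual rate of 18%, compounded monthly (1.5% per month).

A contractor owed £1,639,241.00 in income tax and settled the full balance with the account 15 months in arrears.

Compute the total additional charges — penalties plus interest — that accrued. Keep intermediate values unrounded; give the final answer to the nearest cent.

£840,491.43

Penalty: 15 × 1.75% × £1,639,241.00 = £430,300.76… (below the 30% cap of £491,772.30)
Interest: £1,639,241.00 × ((1 + 0.015)^15 − 1) = £1,639,241.00 × 0.2502321… = £410,190.6632…
Penalties + interest = £430,300.7625 + £410,190.6632… = £840,491.43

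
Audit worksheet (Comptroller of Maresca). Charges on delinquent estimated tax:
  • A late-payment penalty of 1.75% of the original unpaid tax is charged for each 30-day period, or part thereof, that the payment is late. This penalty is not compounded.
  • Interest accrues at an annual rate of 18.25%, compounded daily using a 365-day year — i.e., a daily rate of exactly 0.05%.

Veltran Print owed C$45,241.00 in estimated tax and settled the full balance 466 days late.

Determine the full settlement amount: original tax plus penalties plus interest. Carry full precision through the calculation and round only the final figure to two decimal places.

Penalty periods: ⌈466/30⌉ = 16; penalty = 16 × 1.75% × C$45,241.00 = C$12,667.48
Interest: C$45,241.00 × ((1 + 0.0005)^466 − 1) = C$45,241.00 × 0.26230797… = C$11,867.0750…
Total = C$45,241.00 + C$12,667.4800 + C$11,867.0750… = C$69,775.55

C$69,775.55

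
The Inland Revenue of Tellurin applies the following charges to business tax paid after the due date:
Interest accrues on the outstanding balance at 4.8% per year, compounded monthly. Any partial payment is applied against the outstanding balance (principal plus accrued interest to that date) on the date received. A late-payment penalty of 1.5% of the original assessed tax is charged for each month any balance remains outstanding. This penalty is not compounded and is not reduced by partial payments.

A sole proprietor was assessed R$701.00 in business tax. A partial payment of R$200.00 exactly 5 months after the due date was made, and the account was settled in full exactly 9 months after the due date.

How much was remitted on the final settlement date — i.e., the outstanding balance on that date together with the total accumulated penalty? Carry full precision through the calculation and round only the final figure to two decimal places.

R$618.06

Monthly rate = 4.8% ÷ 12 = 0.4%
Balance at month 5: R$701.0000 × (1 + 0.004)^5 = R$715.1326…
After R$200.00 payment: R$715.1326… − R$200.00 = R$515.1326…
Balance at month 9: R$515.1326… × (1 + 0.004)^4 = R$523.4243…
Penalty: 9 × 1.5% × R$701.00 = R$94.64…
Final settlement = outstanding balance + penalty = R$523.4243… + R$94.64… = R$618.06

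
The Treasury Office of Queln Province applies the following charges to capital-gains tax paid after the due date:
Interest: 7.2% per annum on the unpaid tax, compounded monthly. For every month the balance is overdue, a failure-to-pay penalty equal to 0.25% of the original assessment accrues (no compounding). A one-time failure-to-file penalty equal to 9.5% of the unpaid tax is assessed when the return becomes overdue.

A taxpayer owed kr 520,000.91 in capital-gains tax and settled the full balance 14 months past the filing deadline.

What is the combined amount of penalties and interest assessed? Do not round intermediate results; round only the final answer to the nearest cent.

kr 113,025.29

Failure-to-file penalty: 9.5% × kr 520,000.91 = kr 49,400.09…
Failure-to-pay penalty = 0.25% × kr 520,000.91 × 14 mo = kr 18,200.03…
Interest (7.2%/yr ÷ 12 = 0.6%/month): kr 520,000.91 × ((1 + 0.006)^14 − 1) = kr 45,425.1667…
Penalties + interest = kr 67,600.1183 + kr 45,425.1667… = kr 113,025.29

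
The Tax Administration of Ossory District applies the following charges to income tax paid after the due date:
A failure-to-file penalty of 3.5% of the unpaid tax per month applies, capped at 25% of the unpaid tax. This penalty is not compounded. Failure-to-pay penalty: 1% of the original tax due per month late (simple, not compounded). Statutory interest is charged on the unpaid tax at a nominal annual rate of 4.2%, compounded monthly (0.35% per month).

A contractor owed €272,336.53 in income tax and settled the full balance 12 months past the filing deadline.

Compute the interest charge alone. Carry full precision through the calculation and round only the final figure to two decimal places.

€11,660.91

Interest: €272,336.53 × ((1 + 0.0035)^12 − 1) = €272,336.53 × 0.0428180… = €11,660.9075…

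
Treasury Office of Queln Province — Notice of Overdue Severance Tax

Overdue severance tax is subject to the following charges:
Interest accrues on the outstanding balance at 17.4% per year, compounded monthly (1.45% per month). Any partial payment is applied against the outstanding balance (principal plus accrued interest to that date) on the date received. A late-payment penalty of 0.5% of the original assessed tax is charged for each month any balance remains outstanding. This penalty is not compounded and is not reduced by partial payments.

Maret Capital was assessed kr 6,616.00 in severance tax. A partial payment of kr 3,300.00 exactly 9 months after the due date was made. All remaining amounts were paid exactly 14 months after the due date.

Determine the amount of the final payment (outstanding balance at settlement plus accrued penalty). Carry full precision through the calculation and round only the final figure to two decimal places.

Balance at month 9: kr 6,616.0000 × (1 + 0.0145)^9 = kr 7,531.1961…
After kr 3,300.00 payment: kr 7,531.1961… − kr 3,300.00 = kr 4,231.1961…
Balance at month 14: kr 4,231.1961… × (1 + 0.0145)^5 = kr 4,546.9839…
Penalty: 14 × 0.5% × kr 6,616.00 = kr 463.12
Final settlement = outstanding balance + penalty = kr 4,546.9839… + kr 463.12 = kr 5,010.10

kr 5,010.10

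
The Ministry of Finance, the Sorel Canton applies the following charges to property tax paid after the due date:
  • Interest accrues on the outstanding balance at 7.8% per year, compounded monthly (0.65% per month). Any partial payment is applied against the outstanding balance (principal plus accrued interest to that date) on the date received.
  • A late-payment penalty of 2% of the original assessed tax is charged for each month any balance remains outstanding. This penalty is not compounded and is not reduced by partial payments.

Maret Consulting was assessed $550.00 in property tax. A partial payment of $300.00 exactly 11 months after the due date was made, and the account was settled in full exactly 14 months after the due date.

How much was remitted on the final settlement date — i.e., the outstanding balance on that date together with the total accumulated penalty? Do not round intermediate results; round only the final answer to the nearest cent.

Balance at month 11: $550.0000 × (1 + 0.0065)^11 = $590.6283…
After $300.00 payment: $590.6283… − $300.00 = $290.6283…
Balance at month 14: $290.6283… × (1 + 0.0065)^3 = $296.3325…
Penalty: 14 × 2% × $550.00 = $154.00
Final settlement = outstanding balance + penalty = $296.3325… + $154.00 = $450.33

$450.33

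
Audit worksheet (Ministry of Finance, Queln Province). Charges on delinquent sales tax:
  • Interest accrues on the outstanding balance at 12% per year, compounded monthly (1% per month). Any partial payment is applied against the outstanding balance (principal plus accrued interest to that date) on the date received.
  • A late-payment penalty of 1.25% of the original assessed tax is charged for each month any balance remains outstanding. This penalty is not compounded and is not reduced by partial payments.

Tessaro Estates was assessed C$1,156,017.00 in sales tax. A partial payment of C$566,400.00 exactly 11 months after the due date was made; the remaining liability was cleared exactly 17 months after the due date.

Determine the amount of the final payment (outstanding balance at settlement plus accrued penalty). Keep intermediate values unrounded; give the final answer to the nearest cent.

Balance at month 11: C$1,156,017.0000 × (1 + 0.01)^11 = C$1,289,731.5751…
After C$566,400.00 payment: C$1,289,731.5751… − C$566,400.00 = C$723,331.5751…
Balance at month 17: C$723,331.5751… × (1 + 0.01)^6 = C$767,831.0425…
Penalty: 17 × 1.25% × C$1,156,017.00 = C$245,653.61…
Final settlement = outstanding balance + penalty = C$767,831.0425… + C$245,653.61… = C$1,013,484.66

C$1,013,484.66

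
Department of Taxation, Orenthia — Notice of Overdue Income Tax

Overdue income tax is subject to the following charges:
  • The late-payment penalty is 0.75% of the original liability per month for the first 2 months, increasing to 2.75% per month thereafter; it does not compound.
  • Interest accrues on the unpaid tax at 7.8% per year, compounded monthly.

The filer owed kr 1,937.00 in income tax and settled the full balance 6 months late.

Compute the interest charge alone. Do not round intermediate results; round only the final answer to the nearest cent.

Interest (7.8%/yr ÷ 12 = 0.65%/month): kr 1,937.00 × ((1 + 0.0065)^6 − 1) = kr 76.7813…

kr 76.78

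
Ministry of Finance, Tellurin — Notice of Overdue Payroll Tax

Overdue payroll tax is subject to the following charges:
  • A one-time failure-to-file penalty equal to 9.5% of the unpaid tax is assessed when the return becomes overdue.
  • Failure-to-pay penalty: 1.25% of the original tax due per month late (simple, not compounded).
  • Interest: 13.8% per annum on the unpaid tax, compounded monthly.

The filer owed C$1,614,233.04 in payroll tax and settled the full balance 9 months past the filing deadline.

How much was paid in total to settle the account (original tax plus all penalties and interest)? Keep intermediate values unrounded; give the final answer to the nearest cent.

C$2,124,154.70

Failure-to-file penalty: 9.5% × C$1,614,233.04 = C$153,352.14…
Failure-to-pay penalty: 9 × 1.25% × C$1,614,233.04 = C$181,601.22…
Interest (13.8%/yr ÷ 12 = 1.15%/month): C$1,614,233.04 × ((1 + 0.0115)^9 − 1) = C$174,968.3057…
Total = C$1,614,233.04 + C$334,953.3558 + C$174,968.3057… = C$2,124,154.70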